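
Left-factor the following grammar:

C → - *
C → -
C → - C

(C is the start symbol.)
Left-factoring transforms A → αβ₁ | αβ₂ into A → αA' and A' → β₁ | β₂
(α is the longest common prefix among the alternatives). Repeat until
no nonterminal has two alternatives with a common prefix.

Round 1: C has alternatives sharing prefix '-'. Introduce C': C → - C'
  Add: C' → *
  Add: C' → ε
  Add: C' → C

No remaining common prefixes — done.

Resulting grammar:
C → - C'
C' → *
C' → ε
C' → C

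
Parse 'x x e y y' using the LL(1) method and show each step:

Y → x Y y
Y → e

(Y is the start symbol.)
Stack is shown with the top on the left.

Stack      Input        Action
------------------------------
Y $        x x e y y $  output Y → x Y y
x Y y $    x x e y y $  match 'x'
Y y $      x e y y $    output Y → x Y y
x Y y y $  x e y y $    match 'x'
Y y y $    e y y $      output Y → e
e y y $    e y y $      match 'e'
y y $      y y $        match 'y'
y $        y $          match 'y'
$          $            accept

The string is accepted.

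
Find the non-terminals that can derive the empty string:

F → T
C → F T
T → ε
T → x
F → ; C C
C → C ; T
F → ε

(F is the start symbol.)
{ 'C', 'F', 'T' }

ε-productions: T → ε, F → ε
So T, F are immediately nullable.
C → F T: every symbol on the right is nullable, so C is nullable too.
Every non-terminal is now nullable.
Nullable = { 'C', 'F', 'T' }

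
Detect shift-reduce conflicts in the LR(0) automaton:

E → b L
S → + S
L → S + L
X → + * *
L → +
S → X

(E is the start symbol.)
Yes — I3: [L → + .] vs [S → . + S]

Augment with E' → E and build the canonical LR(0) collection (I0 = CLOSURE({[E' → . E]}), then GOTO on every symbol after a dot until no new states appear). It has 13 states:
  I0: { [E → . b L], [E' → . E] }  — shift
  I1: { [E' → E .] }  — accept
  I2: { [E → b . L], [L → . +], [L → . S + L], [S → . + S], [S → . X], [X → . + * *] }  — shift
  I3: { [L → + .], [S → + . S], [S → . + S], [S → . X], [X → + . * *], [X → . + * *] }  — shift, reduce
  I4: { [E → b L .] }  — reduce
  I5: { [L → S . + L] }  — shift
  I6: { [S → X .] }  — reduce
  I7: { [L → . +], [L → . S + L], [L → S + . L], [S → . + S], [S → . X], [X → . + * *] }  — shift
  I8: { [L → S + L .] }  — reduce
  I9: { [X → + * . *] }  — shift
  I10: { [S → + . S], [S → . + S], [S → . X], [X → + . * *], [X → . + * *] }  — shift
  I11: { [S → + S .] }  — reduce
  I12: { [X → + * * .] }  — reduce

I3 contains reduce item [L → + .] and shift items [S → . + S], [X → . + * *], [X → + . * *] — shift-reduce conflict.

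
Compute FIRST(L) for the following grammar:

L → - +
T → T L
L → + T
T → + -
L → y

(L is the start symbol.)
{ '+', '-', 'y' }

From L → - +:
  - '-' is a terminal: add '-' and stop
From L → + T:
  - '+' is a terminal: add '+' and stop
From L → y:
  - y is a terminal: add 'y' and stop

Collecting: FIRST(L) = { '+', '-', 'y' }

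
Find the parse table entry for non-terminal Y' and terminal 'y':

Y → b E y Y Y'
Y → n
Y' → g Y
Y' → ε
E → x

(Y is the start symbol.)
To find M[Y', 'y'], we find productions for Y' where 'y' is in the predict set (PREDICT(N → α) = (FIRST(α) \ {ε}) ∪ (FOLLOW(N) if α ⇒* ε)).

Relevant sets:
  FOLLOW(Y') = { $, 'g' }

Y' → g Y: PREDICT = { 'g' }
Y' → ε: PREDICT = { $, 'g' }

M[Y', 'y'] is empty (no production applies)

Answer: Empty (error entry)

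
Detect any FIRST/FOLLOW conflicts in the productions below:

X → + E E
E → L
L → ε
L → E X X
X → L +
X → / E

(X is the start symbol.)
Yes. L → E X X with FOLLOW(L) on { '+', '/' }

A FIRST/FOLLOW conflict occurs when a non-terminal N has a nullable alternative N → β (β ⇒* ε) and another alternative N → α with FIRST(α) ∩ FOLLOW(N) ≠ ∅: on such a lookahead the parser cannot decide between expanding α and letting N vanish via β.

Nullable non-terminals: E, L.
FIRST sets used below: FIRST(E) = { '+', '/', ε }, FIRST(X) = { '+', '/' }
E has a nullable alternative but only one production, so nothing to check.

L: nullable alternative(s) L → ε; FOLLOW(L) = { $, '+', '/' }
  L → ε: FIRST \ {ε} = { } — this is the only nullable alternative, skip
  L → E X X: FIRST \ {ε} = { '+', '/' } — overlaps FOLLOW(L) on { '+', '/' }: CONFLICT

X has no nullable alternative, so no FIRST/FOLLOW check is needed there.

So the grammar has 1 FIRST/FOLLOW conflict (marked CONFLICT above).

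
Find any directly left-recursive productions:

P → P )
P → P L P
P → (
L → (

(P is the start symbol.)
Yes, P is left-recursive

P → P ): LEFT RECURSIVE (starts with P)
P → P L P: LEFT RECURSIVE (starts with P)
P → (: starts with '('
L → (: starts with '('

The grammar has direct left recursion on: P.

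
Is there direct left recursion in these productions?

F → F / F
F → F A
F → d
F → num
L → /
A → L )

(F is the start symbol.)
Direct left recursion occurs when N → N α for some non-terminal N (the right-hand side begins with the left-hand side itself).

F → F / F: LEFT RECURSIVE (starts with F)
F → F A: LEFT RECURSIVE (starts with F)
F → d: starts with d
F → num: starts with num
L → /: starts with '/'
A → L ): starts with L

The grammar has direct left recursion on: F.

Answer: Yes, F is left-recursive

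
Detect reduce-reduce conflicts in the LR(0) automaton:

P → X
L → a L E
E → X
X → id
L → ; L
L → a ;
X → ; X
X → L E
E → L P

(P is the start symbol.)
Yes — I14: [E → X .] vs [P → X .]

Augment with P' → P and build the canonical LR(0) collection (I0 = CLOSURE({[P' → . P]}), then GOTO on every symbol after a dot until no new states appear). It has 19 states:
  I0: { [L → . ; L], [L → . a ;], [L → . a L E], [P → . X], [P' → . P], [X → . ; X], [X → . L E], [X → . id] }  — shift
  I1: { [L → . ; L], [L → . a ;], [L → . a L E], [L → ; . L], [X → . ; X], [X → . L E], [X → . id], [X → ; . X] }  — shift
  I2: { [E → . L P], [E → . X], [L → . ; L], [L → . a ;], [L → . a L E], [X → . ; X], [X → . L E], [X → . id], [X → L . E] }  — shift
  I3: { [P' → P .] }  — accept
  I4: { [P → X .] }  — reduce
  I5: { [L → . ; L], [L → . a ;], [L → . a L E], [L → a . ;], [L → a . L E] }  — shift
  I6: { [X → id .] }  — reduce
  I7: { [L → . ; L], [L → . a ;], [L → . a L E], [L → ; . L], [L → a ; .] }  — shift, reduce
  I8: { [E → . L P], [E → . X], [L → . ; L], [L → . a ;], [L → . a L E], [L → a L . E], [X → . ; X], [X → . L E], [X → . id] }  — shift
  I9: { [L → a L E .] }  — reduce
  I10: { [E → . L P], [E → . X], [E → L . P], [L → . ; L], [L → . a ;], [L → . a L E], [P → . X], [X → . ; X], [X → . L E], [X → . id], [X → L . E] }  — shift
  I11: { [E → X .] }  — reduce
  I12: { [X → L E .] }  — reduce
  I13: { [E → L P .] }  — reduce
  I14: { [E → X .], [P → X .] }  — 2 reduces
  I15: { [L → . ; L], [L → . a ;], [L → . a L E], [L → ; . L] }  — shift
  I16: { [L → ; L .] }  — reduce
  I17: { [E → . L P], [E → . X], [L → . ; L], [L → . a ;], [L → . a L E], [L → ; L .], [X → . ; X], [X → . L E], [X → . id], [X → L . E] }  — shift, reduce
  I18: { [X → ; X .] }  — reduce

I14 contains complete items [E → X .], [P → X .] — reduce-reduce conflict.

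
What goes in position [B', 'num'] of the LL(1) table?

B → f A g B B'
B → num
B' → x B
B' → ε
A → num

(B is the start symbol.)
Empty (error entry)

To find M[B', 'num'], we find productions for B' where 'num' is in the predict set (PREDICT(N → α) = (FIRST(α) \ {ε}) ∪ (FOLLOW(N) if α ⇒* ε)).

Relevant sets:
  FOLLOW(B') = { $, 'x' }

B' → x B: PREDICT = { 'x' }
B' → ε: PREDICT = { $, 'x' }

M[B', 'num'] is empty (no production applies)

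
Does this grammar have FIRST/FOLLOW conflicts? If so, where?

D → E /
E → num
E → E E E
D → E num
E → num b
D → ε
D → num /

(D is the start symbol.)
No FIRST/FOLLOW conflicts.

A FIRST/FOLLOW conflict occurs when a non-terminal N has a nullable alternative N → β (β ⇒* ε) and another alternative N → α with FIRST(α) ∩ FOLLOW(N) ≠ ∅: on such a lookahead the parser cannot decide between expanding α and letting N vanish via β.

Nullable non-terminals: D.
FIRST sets used below: FIRST(E) = { 'num' }

D: nullable alternative(s) D → ε; FOLLOW(D) = { $ }
  D → E /: FIRST \ {ε} = { 'num' } — disjoint from FOLLOW(D)
  D → E num: FIRST \ {ε} = { 'num' } — disjoint from FOLLOW(D)
  D → ε: FIRST \ {ε} = { } — this is the only nullable alternative, skip
  D → num /: FIRST \ {ε} = { 'num' } — disjoint from FOLLOW(D)

E has no nullable alternative, so no FIRST/FOLLOW check is needed there.

No FIRST/FOLLOW conflicts found.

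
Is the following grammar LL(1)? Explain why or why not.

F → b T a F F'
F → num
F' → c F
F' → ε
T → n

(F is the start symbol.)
No. Predict set conflict for F': { 'c' }

Relevant sets:
  FOLLOW(F') = { $, 'c' }

For F:
  PREDICT(F → b T a F F') = { 'b' }
  PREDICT(F → num) = { 'num' }
For F':
  PREDICT(F' → c F) = { 'c' }
  PREDICT(F' → ε) = { $, 'c' }
T has a single production, so nothing to check there.

Conflict found: Predict set conflict for F': { 'c' }
The grammar is NOT LL(1).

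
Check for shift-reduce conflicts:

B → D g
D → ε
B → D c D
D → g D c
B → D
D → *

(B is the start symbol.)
Augment with B' → B and build the canonical LR(0) collection (I0 = CLOSURE({[B' → . B]}), then GOTO on every symbol after a dot until no new states appear). It has 10 states:
  I0: { [B → . D c D], [B → . D g], [B → . D], [B' → . B], [D → . *], [D → . g D c], [D → .] }  — shift, reduce
  I1: { [D → * .] }  — reduce
  I2: { [B' → B .] }  — accept
  I3: { [B → D . c D], [B → D . g], [B → D .] }  — shift, reduce
  I4: { [D → . *], [D → . g D c], [D → .], [D → g . D c] }  — shift, reduce
  I5: { [D → g D . c] }  — shift
  I6: { [D → g D c .] }  — reduce
  I7: { [B → D c . D], [D → . *], [D → . g D c], [D → .] }  — shift, reduce
  I8: { [B → D g .] }  — reduce
  I9: { [B → D c D .] }  — reduce

I0 contains reduce item [D → .] and shift items [D → . *], [D → . g D c] — shift-reduce conflict.
I3 contains reduce item [B → D .] and shift items [B → D . c D], [B → D . g] — shift-reduce conflict.
I4 contains reduce item [D → .] and shift items [D → . *], [D → . g D c] — shift-reduce conflict.
I7 contains reduce item [D → .] and shift items [D → . *], [D → . g D c] — shift-reduce conflict.

Answer: Yes — I0: [D → .] vs [D → . *]; I3: [B → D .] vs [B → D . c D]; I4: [D → .] vs [D → . *]; I7: [D → .] vs [D → . *]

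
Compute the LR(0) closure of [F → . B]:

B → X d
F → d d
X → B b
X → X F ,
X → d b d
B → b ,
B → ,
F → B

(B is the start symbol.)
To compute CLOSURE, for each item [A → α.Bβ] where B is a non-terminal, add [B → .γ] for all productions B → γ; repeat for the newly added items until nothing changes.

Start with: [F → . B]
  [F → . B] has the dot before B: add [B → . X d], [B → . b ,], [B → . ,]
  [B → . X d] has the dot before X: add [X → . B b], [X → . X F ,], [X → . d b d]
No further items can be added.

CLOSURE = { [B → . ,], [B → . X d], [B → . b ,], [F → . B], [X → . B b], [X → . X F ,], [X → . d b d] }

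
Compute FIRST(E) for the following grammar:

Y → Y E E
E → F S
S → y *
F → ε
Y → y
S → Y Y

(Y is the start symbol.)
To compute FIRST(E), examine every production with E on the left-hand side, reading each right-hand side left to right until a non-nullable symbol is reached.

FIRST sets of the other non-terminals involved (by the same procedure, iterated to a fixed point):
  FIRST(F) = { ε }
  FIRST(S) = { 'y' }

From E → F S:
  - F is a non-terminal: add FIRST(F) \ {ε} = { }
    F is nullable, so continue to the next symbol
  - S is a non-terminal: add FIRST(S) \ {ε} = { 'y' }
    S is not nullable, so stop

Collecting: FIRST(E) = { 'y' }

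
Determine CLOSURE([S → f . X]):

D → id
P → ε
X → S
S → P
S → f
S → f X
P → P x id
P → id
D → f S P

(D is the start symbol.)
{ [P → . P x id], [P → . id], [P → .], [S → . P], [S → . f X], [S → . f], [S → f . X], [X → . S] }

To compute CLOSURE, for each item [A → α.Bβ] where B is a non-terminal, add [B → .γ] for all productions B → γ; repeat for the newly added items until nothing changes.

Start with: [S → f . X]
  [S → f . X] has the dot before X: add [X → . S]
  [X → . S] has the dot before S: add [S → . P], [S → . f], [S → . f X]
  [S → . P] has the dot before P: add [P → .], [P → . P x id], [P → . id]
No further items can be added.

CLOSURE = { [P → . P x id], [P → . id], [P → .], [S → . P], [S → . f X], [S → . f], [S → f . X], [X → . S] }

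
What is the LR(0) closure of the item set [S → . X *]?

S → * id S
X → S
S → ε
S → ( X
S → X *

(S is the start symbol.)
To compute CLOSURE, for each item [A → α.Bβ] where B is a non-terminal, add [B → .γ] for all productions B → γ; repeat for the newly added items until nothing changes.

Start with: [S → . X *]
  [S → . X *] has the dot before X: add [X → . S]
  [X → . S] has the dot before S: add [S → . * id S], [S → .], [S → . ( X]
No further items can be added.

CLOSURE = { [S → . ( X], [S → . * id S], [S → . X *], [S → .], [X → . S] }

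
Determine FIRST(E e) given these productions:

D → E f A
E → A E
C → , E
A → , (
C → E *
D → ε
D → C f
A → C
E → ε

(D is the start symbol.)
FIRST sets of the non-terminals involved (from the grammar, by fixed-point iteration):
  FIRST(E) = { '*', ',', ε }

To compute FIRST(E e), process the symbols left to right:
Symbol E is a non-terminal. Add FIRST(E) \ {ε} = { '*', ',' }
E is nullable (ε ∈ FIRST(E)), continue to the next symbol.
Symbol e is a terminal. Add 'e' and stop.
FIRST(E e) = { '*', ',', 'e' }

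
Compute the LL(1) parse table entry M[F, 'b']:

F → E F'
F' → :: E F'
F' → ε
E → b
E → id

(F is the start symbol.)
F → E F'

To find M[F, 'b'], we find productions for F where 'b' is in the predict set (PREDICT(N → α) = (FIRST(α) \ {ε}) ∪ (FOLLOW(N) if α ⇒* ε)).

Relevant sets:
  FIRST(E) = { 'b', 'id' }

F → E F': PREDICT = { 'b', 'id' }
  'b' is in predict set, so this production goes in M[F, 'b']

M[F, 'b'] = F → E F'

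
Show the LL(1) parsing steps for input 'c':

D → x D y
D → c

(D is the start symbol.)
Stack is shown with the top on the left.

Stack  Input  Action
--------------------
D $    c $    output D → c
c $    c $    match 'c'
$      $      accept

The string is accepted.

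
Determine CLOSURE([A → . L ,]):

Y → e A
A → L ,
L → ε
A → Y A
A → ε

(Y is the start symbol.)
{ [A → . L ,], [L → .] }

To compute CLOSURE, for each item [A → α.Bβ] where B is a non-terminal, add [B → .γ] for all productions B → γ; repeat for the newly added items until nothing changes.

Start with: [A → . L ,]
  [A → . L ,] has the dot before L: add [L → .]
No further items can be added.

CLOSURE = { [A → . L ,], [L → .] }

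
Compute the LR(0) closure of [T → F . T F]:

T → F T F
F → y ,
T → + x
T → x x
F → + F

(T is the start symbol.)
To compute CLOSURE, for each item [A → α.Bβ] where B is a non-terminal, add [B → .γ] for all productions B → γ; repeat for the newly added items until nothing changes.

Start with: [T → F . T F]
  [T → F . T F] has the dot before T: add [T → . F T F], [T → . + x], [T → . x x]
  [T → . F T F] has the dot before F: add [F → . y ,], [F → . + F]
No further items can be added.

CLOSURE = { [F → . + F], [F → . y ,], [T → . + x], [T → . F T F], [T → . x x], [T → F . T F] }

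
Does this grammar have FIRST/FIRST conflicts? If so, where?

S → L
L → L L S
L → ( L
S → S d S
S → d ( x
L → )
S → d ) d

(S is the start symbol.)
Yes. S → L / S → S d S on { '(', ')' }; S → S d S / S → d '(' x on { 'd' }; S → S d S / S → d ')' d on { 'd' }; S → d '(' x / S → d ')' d on { 'd' }; L → L L S / L → '(' L on { '(' }; L → L L S / L → ')' on { ')' }

FIRST sets of the non-terminals at (or reachable through a nullable prefix from) the front of some alternative:
  FIRST(L) = { '(', ')' }
  FIRST(S) = { '(', ')', 'd' }

Productions for S:
  S → L: FIRST = { '(', ')' }
  S → S d S: FIRST = { '(', ')', 'd' }
  S → d ( x: FIRST = { 'd' }
  S → d ) d: FIRST = { 'd' }
Productions for L:
  L → L L S: FIRST = { '(', ')' }
  L → ( L: FIRST = { '(' }
  L → ): FIRST = { ')' }

Conflict for S: S → L and S → S d S
  Overlap: { '(', ')' }
Conflict for S: S → S d S and S → d ( x
  Overlap: { 'd' }
Conflict for S: S → S d S and S → d ) d
  Overlap: { 'd' }
Conflict for S: S → d ( x and S → d ) d
  Overlap: { 'd' }
Conflict for L: L → L L S and L → ( L
  Overlap: { '(' }
Conflict for L: L → L L S and L → )
  Overlap: { ')' }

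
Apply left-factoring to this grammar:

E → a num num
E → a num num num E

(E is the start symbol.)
Left-factoring transforms A → αβ₁ | αβ₂ into A → αA' and A' → β₁ | β₂
(α is the longest common prefix among the alternatives). Repeat until
no nonterminal has two alternatives with a common prefix.

Round 1: E has alternatives sharing prefix 'a num num'. Introduce E': E → a num num E'
  Add: E' → ε
  Add: E' → num E

No remaining common prefixes — done.

Resulting grammar:
E → a num num E'
E' → ε
E' → num E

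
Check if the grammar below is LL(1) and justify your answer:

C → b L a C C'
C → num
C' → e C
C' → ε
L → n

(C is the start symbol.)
Relevant sets:
  FOLLOW(C') = { $, 'e' }

For C:
  PREDICT(C → b L a C C') = { 'b' }
  PREDICT(C → num) = { 'num' }
For C':
  PREDICT(C' → e C) = { 'e' }
  PREDICT(C' → ε) = { $, 'e' }
L has a single production, so nothing to check there.

Conflict found: Predict set conflict for C': { 'e' }
The grammar is NOT LL(1).

Answer: No. Predict set conflict for C': { 'e' }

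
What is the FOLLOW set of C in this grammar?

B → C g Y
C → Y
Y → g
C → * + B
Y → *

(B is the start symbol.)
{ 'g' }

In B → C g Y: C is followed by g Y, add FIRST(g Y) \ {ε} = { 'g' }

Taking the union: FOLLOW(C) = { 'g' }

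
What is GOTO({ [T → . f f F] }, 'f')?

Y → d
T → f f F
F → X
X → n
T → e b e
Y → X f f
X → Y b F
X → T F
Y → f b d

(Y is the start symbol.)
GOTO(I, 'f') = CLOSURE({ [A → αX.β] : [A → α.Xβ] ∈ I, X = 'f' })

Items with dot before 'f', with the dot advanced:
  [T → . f f F] → [T → f . f F]
Closure adds nothing (no advanced item has the dot before a non-terminal).

GOTO = { [T → f . f F] }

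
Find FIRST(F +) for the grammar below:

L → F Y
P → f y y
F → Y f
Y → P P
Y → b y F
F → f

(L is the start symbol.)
FIRST sets of the non-terminals involved (from the grammar, by fixed-point iteration):
  FIRST(F) = { 'b', 'f' }

To compute FIRST(F +), process the symbols left to right:
Symbol F is a non-terminal. Add FIRST(F) \ {ε} = { 'b', 'f' }
F is not nullable (ε ∉ FIRST(F)), so stop here.
FIRST(F +) = { 'b', 'f' }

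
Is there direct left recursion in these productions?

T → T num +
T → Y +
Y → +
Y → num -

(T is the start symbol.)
Yes, T is left-recursive

Direct left recursion occurs when N → N α for some non-terminal N (the right-hand side begins with the left-hand side itself).

T → T num +: LEFT RECURSIVE (starts with T)
T → Y +: starts with Y
Y → +: starts with '+'
Y → num -: starts with num

The grammar has direct left recursion on: T.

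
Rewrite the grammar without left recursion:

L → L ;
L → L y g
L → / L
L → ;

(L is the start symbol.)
L → / L L'
L → ; L'
L' → ; L'
L' → y g L'
L' → ε

L is directly left-recursive. The standard transformation for
  A → A α₁ | ... | A α_m | β₁ | ... | β_n
is
  A  → β₁ A' | ... | β_n A'
  A' → α₁ A' | ... | α_m A' | ε

L → / L becomes L → / L L'
L → ; becomes L → ; L'
L → L ; becomes L' → ; L'
L → L y g becomes L' → y g L'
Add L' → ε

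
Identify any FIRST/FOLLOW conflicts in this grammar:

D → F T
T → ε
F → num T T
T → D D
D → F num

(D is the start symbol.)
Yes. T → D D with FOLLOW(T) on { 'num' }

A FIRST/FOLLOW conflict occurs when a non-terminal N has a nullable alternative N → β (β ⇒* ε) and another alternative N → α with FIRST(α) ∩ FOLLOW(N) ≠ ∅: on such a lookahead the parser cannot decide between expanding α and letting N vanish via β.

Nullable non-terminals: T.
FIRST sets used below: FIRST(D) = { 'num' }

T: nullable alternative(s) T → ε; FOLLOW(T) = { $, 'num' }
  T → ε: FIRST \ {ε} = { } — this is the only nullable alternative, skip
  T → D D: FIRST \ {ε} = { 'num' } — overlaps FOLLOW(T) on { 'num' }: CONFLICT

D, F have no nullable alternative, so no FIRST/FOLLOW check is needed there.

So the grammar has 1 FIRST/FOLLOW conflict (marked CONFLICT above).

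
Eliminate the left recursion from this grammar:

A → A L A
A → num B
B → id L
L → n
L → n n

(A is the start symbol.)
A is directly left-recursive. The standard transformation for
  A → A α₁ | ... | A α_m | β₁ | ... | β_n
is
  A  → β₁ A' | ... | β_n A'
  A' → α₁ A' | ... | α_m A' | ε

A → num B becomes A → num B A'
A → A L A becomes A' → L A A'
Add A' → ε

Productions for other non-terminals are unchanged:
  B → id L
  L → n
  L → n n

Resulting grammar:
A → num B A'
A' → L A A'
A' → ε
B → id L
L → n
L → n n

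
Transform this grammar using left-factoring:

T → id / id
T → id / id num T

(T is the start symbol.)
Left-factoring transforms A → αβ₁ | αβ₂ into A → αA' and A' → β₁ | β₂
(α is the longest common prefix among the alternatives). Repeat until
no nonterminal has two alternatives with a common prefix.

Round 1: T has alternatives sharing prefix 'id / id'. Introduce T': T → id / id T'
  Add: T' → ε
  Add: T' → num T

No remaining common prefixes — done.

Resulting grammar:
T → id / id T'
T' → ε
T' → num T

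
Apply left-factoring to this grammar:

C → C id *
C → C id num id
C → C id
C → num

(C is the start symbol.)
C → C id C'
C' → *
C' → num id
C' → ε
C → num

Left-factoring transforms A → αβ₁ | αβ₂ into A → αA' and A' → β₁ | β₂
(α is the longest common prefix among the alternatives). Repeat until
no nonterminal has two alternatives with a common prefix.

Round 1: C has alternatives sharing prefix 'C id'. Introduce C': C → C id C'
  Add: C' → *
  Add: C' → num id
  Add: C' → ε

No remaining common prefixes — done.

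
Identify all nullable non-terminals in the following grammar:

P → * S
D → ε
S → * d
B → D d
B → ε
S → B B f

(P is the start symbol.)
{ 'B', 'D' }

A non-terminal is nullable if it can derive ε (the empty string): either it has an ε-production, or it has a production whose right-hand side consists entirely of nullable non-terminals.

ε-productions: D → ε, B → ε
So D, B are immediately nullable.
No further non-terminal can be added: every production for the remaining non-terminals contains a terminal or a non-nullable non-terminal.
Nullable = { 'B', 'D' }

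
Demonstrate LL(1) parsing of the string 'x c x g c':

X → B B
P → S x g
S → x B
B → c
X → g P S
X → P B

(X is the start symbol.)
Stack is shown with the top on the left.

Stack        Input        Action
--------------------------------
X $          x c x g c $  output X → P B
P B $        x c x g c $  output P → S x g
S x g B $    x c x g c $  output S → x B
x B x g B $  x c x g c $  match 'x'
B x g B $    c x g c $    output B → c
c x g B $    c x g c $    match 'c'
x g B $      x g c $      match 'x'
g B $        g c $        match 'g'
B $          c $          output B → c
c $          c $          match 'c'
$            $            accept

The string is accepted.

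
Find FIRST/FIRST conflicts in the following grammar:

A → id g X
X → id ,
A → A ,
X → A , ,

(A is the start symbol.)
Yes. A → id g X / A → A ',' on { 'id' }; X → id ',' / X → A ',' ',' on { 'id' }

FIRST sets of the non-terminals at (or reachable through a nullable prefix from) the front of some alternative:
  FIRST(A) = { 'id' }

Productions for A:
  A → id g X: FIRST = { 'id' }
  A → A ,: FIRST = { 'id' }
Productions for X:
  X → id ,: FIRST = { 'id' }
  X → A , ,: FIRST = { 'id' }

Conflict for A: A → id g X and A → A ,
  Overlap: { 'id' }
Conflict for X: X → id , and X → A , ,
  Overlap: { 'id' }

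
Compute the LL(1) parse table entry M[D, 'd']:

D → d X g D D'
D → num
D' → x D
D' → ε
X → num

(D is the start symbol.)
D → d X g D D'

To find M[D, 'd'], we find productions for D where 'd' is in the predict set (PREDICT(N → α) = (FIRST(α) \ {ε}) ∪ (FOLLOW(N) if α ⇒* ε)).

D → d X g D D': PREDICT = { 'd' }
  'd' is in predict set, so this production goes in M[D, 'd']
D → num: PREDICT = { 'num' }

M[D, 'd'] = D → d X g D D'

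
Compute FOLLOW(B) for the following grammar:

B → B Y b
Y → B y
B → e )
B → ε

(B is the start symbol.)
{ $, 'e', 'y' }

B is the start symbol, so $ ∈ FOLLOW(B).
In B → B Y b: B is followed by Y b, add FIRST(Y b) \ {ε} = { 'e', 'y' }
In Y → B y: B is followed by y, add FIRST(y) \ {ε} = { 'y' }

Taking the union: FOLLOW(B) = { $, 'e', 'y' }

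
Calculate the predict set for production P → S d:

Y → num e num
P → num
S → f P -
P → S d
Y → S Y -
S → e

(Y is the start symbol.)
{ 'e', 'f' }

PREDICT(P → S d) = (FIRST(RHS) \ {ε}) ∪ (FOLLOW(P) if ε ∈ FIRST(RHS), i.e. RHS ⇒* ε)
FIRST(S) = { 'e', 'f' }
FIRST(S d) = { 'e', 'f' }
ε ∉ FIRST(S d), so FOLLOW(P) is not added.
PREDICT(P → S d) = { 'e', 'f' }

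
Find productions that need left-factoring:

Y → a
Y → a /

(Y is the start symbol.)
Yes, Y has productions with common prefix 'a'

Left-factoring is needed when two productions for the same non-terminal
share a common prefix on the right-hand side.

Productions for Y:
  Y → a
  Y → a /

Found common prefix 'a' in productions for Y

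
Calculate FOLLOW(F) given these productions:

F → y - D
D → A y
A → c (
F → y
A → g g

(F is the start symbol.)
{ $ }

F is the start symbol, so $ ∈ FOLLOW(F).
F does not occur on any right-hand side.

Taking the union: FOLLOW(F) = { $ }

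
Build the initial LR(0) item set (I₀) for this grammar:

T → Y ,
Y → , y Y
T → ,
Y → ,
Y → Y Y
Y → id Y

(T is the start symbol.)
{ [T → . ,], [T → . Y ,], [T' → . T], [Y → . , y Y], [Y → . ,], [Y → . Y Y], [Y → . id Y] }

First, augment the grammar with T' → T
I₀ = CLOSURE({ [T' → . T] }):
  [T' → . T] has the dot before T: add [T → . Y ,], [T → . ,]
  [T → . Y ,] has the dot before Y: add [Y → . , y Y], [Y → . ,], [Y → . Y Y], [Y → . id Y]
No further items can be added.

I₀ = { [T → . ,], [T → . Y ,], [T' → . T], [Y → . , y Y], [Y → . ,], [Y → . Y Y], [Y → . id Y] }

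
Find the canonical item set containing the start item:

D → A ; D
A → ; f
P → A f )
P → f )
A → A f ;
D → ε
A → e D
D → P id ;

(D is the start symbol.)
First, augment the grammar with D' → D
I₀ = CLOSURE({ [D' → . D] }):
  [D' → . D] has the dot before D: add [D → . A ; D], [D → .], [D → . P id ;]
  [D → . A ; D] has the dot before A: add [A → . ; f], [A → . A f ;], [A → . e D]
  [D → . P id ;] has the dot before P: add [P → . A f )], [P → . f )]
No further items can be added.

I₀ = { [A → . ; f], [A → . A f ;], [A → . e D], [D → . A ; D], [D → . P id ;], [D → .], [D' → . D], [P → . A f )], [P → . f )] }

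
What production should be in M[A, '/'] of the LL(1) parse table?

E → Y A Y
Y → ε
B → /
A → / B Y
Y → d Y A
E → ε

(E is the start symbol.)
To find M[A, '/'], we find productions for A where '/' is in the predict set (PREDICT(N → α) = (FIRST(α) \ {ε}) ∪ (FOLLOW(N) if α ⇒* ε)).

A → / B Y: PREDICT = { '/' }
  '/' is in predict set, so this production goes in M[A, '/']

M[A, '/'] = A → / B Y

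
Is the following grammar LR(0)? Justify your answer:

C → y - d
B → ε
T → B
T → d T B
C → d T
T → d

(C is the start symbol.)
No. Shift-reduce conflict between [B → .] and [T → . d]

A grammar is LR(0) if no state in the canonical LR(0) collection has:
  - both a shift item (dot before a terminal) and a complete item (shift-reduce conflict), or
  - two or more complete items (reduce-reduce conflict; the accept item [C' → C .] counts as a complete item here).

Augment with C' → C and build the canonical LR(0) collection (I0 = CLOSURE({[C' → . C]}), then GOTO on every symbol after a dot until no new states appear). It has 11 states:
  I0: { [C → . d T], [C → . y - d], [C' → . C] }  — shift
  I1: { [C' → C .] }  — accept
  I2: { [B → .], [C → d . T], [T → . B], [T → . d T B], [T → . d] }  — shift, reduce
  I3: { [C → y . - d] }  — shift
  I4: { [C → y - . d] }  — shift
  I5: { [C → y - d .] }  — reduce
  I6: { [T → B .] }  — reduce
  I7: { [C → d T .] }  — reduce
  I8: { [B → .], [T → . B], [T → . d T B], [T → . d], [T → d . T B], [T → d .] }  — shift, 2 reduces
  I9: { [B → .], [T → d T . B] }  — reduce
  I10: { [T → d T B .] }  — reduce

Conflict in state I2:
  Shift-reduce conflict between [B → .] and [T → . d]
So the grammar is NOT LR(0).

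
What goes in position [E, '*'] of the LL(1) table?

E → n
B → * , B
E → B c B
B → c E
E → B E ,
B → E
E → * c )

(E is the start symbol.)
To find M[E, '*'], we find productions for E where '*' is in the predict set (PREDICT(N → α) = (FIRST(α) \ {ε}) ∪ (FOLLOW(N) if α ⇒* ε)).

Relevant sets:
  FIRST(B) = { '*', 'c', 'n' }

E → n: PREDICT = { 'n' }
E → B c B: PREDICT = { '*', 'c', 'n' }
  '*' is in predict set, so this production goes in M[E, '*']
E → B E ,: PREDICT = { '*', 'c', 'n' }
  '*' is in predict set, so this production goes in M[E, '*']
E → * c ): PREDICT = { '*' }
  '*' is in predict set, so this production goes in M[E, '*']

M[E, '*'] = E → B c B, E → B E ,, E → * c )  (a multiply-defined cell — the grammar is not LL(1))

Answer: E → B c B, E → B E ,, E → * c )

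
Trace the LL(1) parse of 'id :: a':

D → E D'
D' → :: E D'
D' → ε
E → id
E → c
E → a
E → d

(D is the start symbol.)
LL(1) parsing maintains a stack (initially the start symbol over $) and the input. At each step: if the stack top is a terminal, match it against the current input token; if it is a non-terminal N, replace it with the RHS of M[N, lookahead] (the unique production whose predict set contains the lookahead).

Stack is shown with the top on the left.

Stack      Input      Action
----------------------------
D $        id :: a $  output D → E D'
E D' $     id :: a $  output E → id
id D' $    id :: a $  match 'id'
D' $       :: a $     output D' → :: E D'
:: E D' $  :: a $     match '::'
E D' $     a $        output E → a
a D' $     a $        match 'a'
D' $       $          output D' → ε
$          $          accept

The string is accepted.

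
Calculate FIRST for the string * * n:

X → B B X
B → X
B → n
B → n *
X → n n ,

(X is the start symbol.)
To compute FIRST(* * n), process the symbols left to right:
Symbol * is a terminal. Add '*' and stop.
FIRST(* * n) = { '*' }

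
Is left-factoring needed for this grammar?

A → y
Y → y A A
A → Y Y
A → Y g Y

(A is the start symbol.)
Left-factoring is needed when two productions for the same non-terminal
share a common prefix on the right-hand side.

Productions for A:
  A → y
  A → Y Y
  A → Y g Y

Found common prefix 'Y' in productions for A

Answer: Yes, A has productions with common prefix 'Y'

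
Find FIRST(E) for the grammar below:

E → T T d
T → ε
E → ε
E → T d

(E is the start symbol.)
To compute FIRST(E), examine every production with E on the left-hand side, reading each right-hand side left to right until a non-nullable symbol is reached.

FIRST sets of the other non-terminals involved (by the same procedure, iterated to a fixed point):
  FIRST(T) = { ε }

From E → T T d:
  - T is a non-terminal: add FIRST(T) \ {ε} = { }
    T is nullable, so continue to the next symbol
  - T is a non-terminal: add FIRST(T) \ {ε} = { }
    T is nullable, so continue to the next symbol
  - d is a terminal: add 'd' and stop
From E → ε:
  - ε-production, so ε ∈ FIRST(E)
From E → T d:
  - T is a non-terminal: add FIRST(T) \ {ε} = { }
    T is nullable, so continue to the next symbol
  - d is a terminal: add 'd' and stop

Collecting: FIRST(E) = { 'd', ε }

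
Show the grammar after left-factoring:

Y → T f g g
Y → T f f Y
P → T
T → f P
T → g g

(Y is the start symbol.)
Left-factoring transforms A → αβ₁ | αβ₂ into A → αA' and A' → β₁ | β₂
(α is the longest common prefix among the alternatives). Repeat until
no nonterminal has two alternatives with a common prefix.

Round 1: Y has alternatives sharing prefix 'T f'. Introduce Y': Y → T f Y'
  Add: Y' → g g
  Add: Y' → f Y

No remaining common prefixes — done.

Resulting grammar:
Y → T f Y'
Y' → g g
Y' → f Y
P → T
T → f P
T → g g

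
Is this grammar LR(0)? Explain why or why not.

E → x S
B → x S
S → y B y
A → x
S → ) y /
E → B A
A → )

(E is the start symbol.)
Augment with E' → E and build the canonical LR(0) collection (I0 = CLOSURE({[E' → . E]}), then GOTO on every symbol after a dot until no new states appear). It has 16 states:
  I0: { [B → . x S], [E → . B A], [E → . x S], [E' → . E] }  — shift
  I1: { [A → . )], [A → . x], [E → B . A] }  — shift
  I2: { [E' → E .] }  — accept
  I3: { [B → x . S], [E → x . S], [S → . ) y /], [S → . y B y] }  — shift
  I4: { [S → ) . y /] }  — shift
  I5: { [B → x S .], [E → x S .] }  — 2 reduces
  I6: { [B → . x S], [S → y . B y] }  — shift
  I7: { [S → y B . y] }  — shift
  I8: { [B → x . S], [S → . ) y /], [S → . y B y] }  — shift
  I9: { [B → x S .] }  — reduce
  I10: { [S → y B y .] }  — reduce
  I11: { [S → ) y . /] }  — shift
  I12: { [S → ) y / .] }  — reduce
  I13: { [A → ) .] }  — reduce
  I14: { [E → B A .] }  — reduce
  I15: { [A → x .] }  — reduce

Conflict in state I5:
  Reduce-reduce conflict: [B → x S .] and [E → x S .]
So the grammar is NOT LR(0).

Answer: No. Reduce-reduce conflict: [B → x S .] and [E → x S .]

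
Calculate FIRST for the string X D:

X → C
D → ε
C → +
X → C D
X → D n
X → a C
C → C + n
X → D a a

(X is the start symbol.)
{ '+', 'a', 'n' }

FIRST sets of the non-terminals involved (from the grammar, by fixed-point iteration):
  FIRST(X) = { '+', 'a', 'n' }

To compute FIRST(X D), process the symbols left to right:
Symbol X is a non-terminal. Add FIRST(X) \ {ε} = { '+', 'a', 'n' }
X is not nullable (ε ∉ FIRST(X)), so stop here.
FIRST(X D) = { '+', 'a', 'n' }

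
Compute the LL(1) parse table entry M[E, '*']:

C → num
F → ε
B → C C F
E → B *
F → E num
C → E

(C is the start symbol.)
To find M[E, '*'], we find productions for E where '*' is in the predict set (PREDICT(N → α) = (FIRST(α) \ {ε}) ∪ (FOLLOW(N) if α ⇒* ε)).

Relevant sets:
  FIRST(B) = { 'num' }

E → B *: PREDICT = { 'num' }

M[E, '*'] is empty (no production applies)

Answer: Empty (error entry)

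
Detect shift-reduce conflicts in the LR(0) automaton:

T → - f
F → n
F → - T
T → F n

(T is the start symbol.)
A shift-reduce conflict occurs when an LR(0) state has both:
  - a complete (reduce) item [A → α .] (dot at the end), and
  - a shift item [B → β . c γ] (dot before a terminal).

Augment with T' → T and build the canonical LR(0) collection (I0 = CLOSURE({[T' → . T]}), then GOTO on every symbol after a dot until no new states appear). It has 8 states:
  I0: { [F → . - T], [F → . n], [T → . - f], [T → . F n], [T' → . T] }  — shift
  I1: { [F → - . T], [F → . - T], [F → . n], [T → - . f], [T → . - f], [T → . F n] }  — shift
  I2: { [T → F . n] }  — shift
  I3: { [T' → T .] }  — accept
  I4: { [F → n .] }  — reduce
  I5: { [T → F n .] }  — reduce
  I6: { [F → - T .] }  — reduce
  I7: { [T → - f .] }  — reduce

No state contains both a complete item and a shift item.

Answer: No shift-reduce conflicts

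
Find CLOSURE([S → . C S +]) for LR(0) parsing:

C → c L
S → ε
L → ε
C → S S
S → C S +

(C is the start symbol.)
To compute CLOSURE, for each item [A → α.Bβ] where B is a non-terminal, add [B → .γ] for all productions B → γ; repeat for the newly added items until nothing changes.

Start with: [S → . C S +]
  [S → . C S +] has the dot before C: add [C → . c L], [C → . S S]
  [C → . S S] has the dot before S: add [S → .]
No further items can be added.

CLOSURE = { [C → . S S], [C → . c L], [S → . C S +], [S → .] }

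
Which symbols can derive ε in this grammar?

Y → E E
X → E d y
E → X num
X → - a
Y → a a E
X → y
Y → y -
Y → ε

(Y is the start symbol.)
A non-terminal is nullable if it can derive ε (the empty string): either it has an ε-production, or it has a production whose right-hand side consists entirely of nullable non-terminals.

ε-productions: Y → ε
So Y is immediately nullable.
No further non-terminal can be added: every production for the remaining non-terminals contains a terminal or a non-nullable non-terminal.
Nullable = { 'Y' }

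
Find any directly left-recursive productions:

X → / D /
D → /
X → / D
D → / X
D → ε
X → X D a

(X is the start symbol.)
Yes, X is left-recursive

Direct left recursion occurs when N → N α for some non-terminal N (the right-hand side begins with the left-hand side itself).

X → / D /: starts with '/'
D → /: starts with '/'
X → / D: starts with '/'
D → / X: starts with '/'
D → ε: starts with ε
X → X D a: LEFT RECURSIVE (starts with X)

The grammar has direct left recursion on: X.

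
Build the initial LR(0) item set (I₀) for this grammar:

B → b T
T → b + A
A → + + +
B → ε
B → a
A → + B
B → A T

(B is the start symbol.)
First, augment the grammar with B' → B
I₀ = CLOSURE({ [B' → . B] }):
  [B' → . B] has the dot before B: add [B → . b T], [B → .], [B → . a], [B → . A T]
  [B → . A T] has the dot before A: add [A → . + + +], [A → . + B]
No further items can be added.

I₀ = { [A → . + + +], [A → . + B], [B → . A T], [B → . a], [B → . b T], [B → .], [B' → . B] }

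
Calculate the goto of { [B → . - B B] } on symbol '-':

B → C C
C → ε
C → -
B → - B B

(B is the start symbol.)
{ [B → - . B B], [B → . - B B], [B → . C C], [C → . -], [C → .] }

GOTO(I, '-') = CLOSURE({ [A → αX.β] : [A → α.Xβ] ∈ I, X = '-' })

Items with dot before '-', with the dot advanced:
  [B → . - B B] → [B → - . B B]
Closure of the advanced items:
  [B → - . B B] has the dot before B: add [B → . C C], [B → . - B B]
  [B → . C C] has the dot before C: add [C → .], [C → . -]

GOTO = { [B → - . B B], [B → . - B B], [B → . C C], [C → . -], [C → .] }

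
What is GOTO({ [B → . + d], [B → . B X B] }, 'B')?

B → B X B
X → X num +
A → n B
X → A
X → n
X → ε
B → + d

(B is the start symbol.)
{ [A → . n B], [B → B . X B], [X → . A], [X → . X num +], [X → . n], [X → .] }

GOTO(I, 'B') = CLOSURE({ [A → αX.β] : [A → α.Xβ] ∈ I, X = 'B' })

Items with dot before 'B', with the dot advanced:
  [B → . B X B] → [B → B . X B]
Closure of the advanced items:
  [B → B . X B] has the dot before X: add [X → . X num +], [X → . A], [X → . n], [X → .]
  [X → . A] has the dot before A: add [A → . n B]

GOTO = { [A → . n B], [B → B . X B], [X → . A], [X → . X num +], [X → . n], [X → .] }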